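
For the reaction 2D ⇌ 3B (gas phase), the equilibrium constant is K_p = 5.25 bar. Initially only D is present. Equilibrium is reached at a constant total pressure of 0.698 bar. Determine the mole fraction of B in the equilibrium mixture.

Let X = conversion of D (basis 1 mol D); extent of reaction ξ = 0.5X.
Mole table: n_D = 1 − X; n_B = 1.5X.
n_T = Σnᵢ = 1 + 0.5X.
With p_i = (n_i/n_T)P, K_p = p_B^3 / (p_D^2).
This yields a degree-3 equation in X; solving on (0,1), X = 0.677.
Then n_B = 1.02, n_T = 1.34, so y_B = 0.759.

y_B = 0.759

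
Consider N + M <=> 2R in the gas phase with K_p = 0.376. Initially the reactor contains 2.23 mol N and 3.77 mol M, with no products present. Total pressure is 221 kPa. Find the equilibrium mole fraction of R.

y_R = 0.224

Take 2.23 mol N as basis and let X be its fractional conversion, so ξ = 2.23X.
Moles: n_N = 2.23 − 2.23X; n_M = 3.77 − 2.23X; n_R = 4.46X.
Since Δν = 0, n_T = 6 throughout.
Mole fractions y_i = n_i/n_T; K_p = p_R^2 / (p_N p_M) with p_i = y_i·P.
This yields a degree-2 equation in X; solving on (0,1), X = 0.302.
Then n_R = 1.35, n_T = 6, so y_R = 0.224.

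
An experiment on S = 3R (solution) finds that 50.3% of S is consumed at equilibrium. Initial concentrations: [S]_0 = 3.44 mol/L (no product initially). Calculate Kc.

Kc = 81.8 (mol/L)^2

Let X = conversion of S.
Concentrations: [S] = 3.44 − 3.44X; [R] = 10.3X.
At X = 0.503: [S] = 1.71, [R] = 5.19.
Kc = [R]^3 / ([S]) = 81.8 (mol/L)^2.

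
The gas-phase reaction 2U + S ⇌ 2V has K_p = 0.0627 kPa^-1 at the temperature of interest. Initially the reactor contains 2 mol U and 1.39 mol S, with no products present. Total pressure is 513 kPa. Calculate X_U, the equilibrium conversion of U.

X = 0.738

Let X = conversion of U (basis 2 mol U); extent of reaction ξ = X.
Mole table: n_U = 2 − 2X; n_S = 1.39 − X; n_V = 2X.
Summing: n_T = 3.39 − X.
Mole fractions y_i = n_i/n_T; K_p = p_V^2 / (p_U^2 p_S) with p_i = y_i·P.
Substituting and setting equal to 0.0627 kPa^-1 gives a polynomial in X; the root in (0,1) is X = 0.738.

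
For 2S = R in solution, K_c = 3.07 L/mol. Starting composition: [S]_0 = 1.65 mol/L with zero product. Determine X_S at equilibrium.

X = 0.731

Let X = conversion of S; extent ξ = 1.65X/2 mol/L.
Concentrations: [S] = 1.65 − 1.65X; [R] = 0.825X.
K_c = [R] / ([S]^2).
Equating to 3.07 L/mol: the physical root is X = 0.731.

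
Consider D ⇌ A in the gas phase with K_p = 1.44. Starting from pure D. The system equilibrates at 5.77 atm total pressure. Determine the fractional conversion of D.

Take 1 mol D as basis and let X be its fractional conversion, so ξ = X.
At extent ξ: n_D = 1 − X; n_A = X.
n_T stays at 1 (no change in mole number).
y_i = n_i/n_T, p_i = y_i·P. K_p = p_A / (p_D).
Setting this equal to 1.44 and taking the physical root (0 < X < 1) gives X = 0.590.

X = 0.590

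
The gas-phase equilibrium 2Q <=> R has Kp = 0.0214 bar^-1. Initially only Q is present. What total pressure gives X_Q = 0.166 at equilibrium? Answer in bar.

P = 5.11 bar

Basis: 1 mol Q initially; let X = conversion of Q. Extent ξ = 0.5X.
Moles: n_Q = 1 − X; n_R = 0.5X.
Total moles n_T = 1 − 0.5X.
Kp = p_R / (p_Q^2) with p_i = (n_i/n_T)·P.
At X = 0.166: the mole-fraction product g(X) = Π y_i^ν_i = 0.1094. Since Kp = g(X)·P^{-1}, P = (g/Kp)^(1/1) = (0.1094/0.0214)^(1/1) = 5.11 bar.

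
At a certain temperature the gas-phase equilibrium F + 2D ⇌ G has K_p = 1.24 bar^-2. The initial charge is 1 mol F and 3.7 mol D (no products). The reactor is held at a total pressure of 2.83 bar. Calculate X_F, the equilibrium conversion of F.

Take 1 mol F as basis and let X be its fractional conversion, so ξ = X.
Moles: n_F = 1 − X; n_D = 3.7 − 2X; n_G = X.
n_T = Σnᵢ = 4.7 − 2X.
With p_i = (n_i/n_T)P, K_p = p_G / (p_F p_D^2).
This yields a degree-3 equation in X; solving on (0,1), X = 0.818.

X = 0.818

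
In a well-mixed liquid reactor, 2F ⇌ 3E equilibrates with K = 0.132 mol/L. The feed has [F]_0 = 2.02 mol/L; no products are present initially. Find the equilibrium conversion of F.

X = 0.226

Let X = conversion of F; extent ξ = 2.02X/2 mol/L.
Concentrations: [F] = 2.02 − 2.02X; [E] = 3.03X.
K = [E]^3 / ([F]^2).
Equating to 0.132 mol/L: the physical root is X = 0.226.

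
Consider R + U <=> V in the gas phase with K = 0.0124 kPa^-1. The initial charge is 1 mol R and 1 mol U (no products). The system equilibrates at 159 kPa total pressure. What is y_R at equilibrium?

Basis: 1 mol R initially; let X = conversion of R. Extent ξ = X.
Species balance: n_R = 1 − X; n_U = 1 − X; n_V = X.
n_T = Σnᵢ = 2 − X.
Mole fractions y_i = n_i/n_T; K = p_V / (p_R p_U) with p_i = y_i·P.
This yields a degree-2 equation in X; solving on (0,1), X = 0.420.
Then n_R = 0.58, n_T = 1.58, so y_R = 0.367.

y_R = 0.367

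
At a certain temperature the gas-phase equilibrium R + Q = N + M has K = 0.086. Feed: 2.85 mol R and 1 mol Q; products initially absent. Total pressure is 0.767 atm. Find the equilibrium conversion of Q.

Let X = conversion of Q (basis 1 mol Q); extent of reaction ξ = X.
Species balance: n_R = 2.85 − X; n_Q = 1 − X; n_N = X; n_M = X.
Total moles n_T = 3.85 (Δν = 0, constant).
With p_i = (n_i/n_T)P, K = p_N p_M / (p_R p_Q).
Substituting and setting equal to 0.086 gives a polynomial in X; the root in (0,1) is X = 0.367.

X = 0.367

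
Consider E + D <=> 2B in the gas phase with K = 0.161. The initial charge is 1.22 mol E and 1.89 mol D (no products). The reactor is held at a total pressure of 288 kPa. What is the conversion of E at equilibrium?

Take 1.22 mol E as basis and let X be its fractional conversion, so ξ = 1.22X.
Mole table: n_E = 1.22 − 1.22X; n_D = 1.89 − 1.22X; n_B = 2.44X.
Total moles n_T = 3.11 (Δν = 0, constant).
Mole fractions y_i = n_i/n_T; K = p_B^2 / (p_E p_D) with p_i = y_i·P.
Equating to 0.161 and solving on 0 < X < 1: X = 0.207.

X = 0.207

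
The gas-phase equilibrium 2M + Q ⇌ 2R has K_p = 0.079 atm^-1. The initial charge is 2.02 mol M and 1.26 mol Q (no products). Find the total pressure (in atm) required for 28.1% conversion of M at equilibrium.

P = 5.93 atm

Take 2.02 mol M as basis and let X be its fractional conversion, so ξ = 1.01X.
At extent ξ: n_M = 2.02 − 2.02X; n_Q = 1.26 − 1.01X; n_R = 2.02X.
Summing: n_T = 3.28 − 1.01X.
K_p = p_R^2 / (p_M^2 p_Q) with p_i = (n_i/n_T)·P.
At X = 0.281: the mole-fraction product g(X) = Π y_i^ν_i = 0.4688. Since K_p = g(X)·P^{-1}, P = (g/K_p)^(1/1) = (0.4688/0.079)^(1/1) = 5.93 atm.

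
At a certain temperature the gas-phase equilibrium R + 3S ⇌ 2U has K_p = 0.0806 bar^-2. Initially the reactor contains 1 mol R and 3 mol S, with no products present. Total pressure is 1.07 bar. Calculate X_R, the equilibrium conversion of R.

X = 0.153

Let X = conversion of R (basis 1 mol R); extent of reaction ξ = X.
At extent ξ: n_R = 1 − X; n_S = 3 − 3X; n_U = 2X.
Total moles n_T = 4 − 2X.
Mole fractions y_i = n_i/n_T; K_p = p_U^2 / (p_R p_S^3) with p_i = y_i·P.
Setting this equal to 0.0806 bar^-2 and taking the physical root (0 < X < 1) gives X = 0.153.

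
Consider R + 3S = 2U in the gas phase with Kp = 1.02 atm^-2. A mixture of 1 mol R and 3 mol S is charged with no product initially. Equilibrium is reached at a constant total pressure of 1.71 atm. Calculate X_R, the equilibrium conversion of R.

X = 0.445

Basis: 1 mol R initially; let X = conversion of R. Extent ξ = X.
Species balance: n_R = 1 − X; n_S = 3 − 3X; n_U = 2X.
Summing: n_T = 4 − 2X.
y_i = n_i/n_T, p_i = y_i·P. Kp = p_U^2 / (p_R p_S^3).
Setting this equal to 1.02 atm^-2 and taking the physical root (0 < X < 1) gives X = 0.445.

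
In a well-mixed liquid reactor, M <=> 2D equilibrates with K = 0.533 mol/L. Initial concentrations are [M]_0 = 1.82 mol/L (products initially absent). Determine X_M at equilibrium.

Let X = conversion of M; extent ξ = 1.82·X mol/L.
Concentrations: [M] = 1.82 − 1.82X; [D] = 3.64X.
K = [D]^2 / ([M]).
Solving K = 0.533 for X ∈ (0,1): X = 0.236.

X = 0.236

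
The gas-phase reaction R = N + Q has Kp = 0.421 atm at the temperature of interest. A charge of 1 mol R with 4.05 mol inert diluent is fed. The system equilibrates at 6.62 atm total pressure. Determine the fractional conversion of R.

Let X = conversion of R (basis 1 mol R); extent of reaction ξ = X.
Species balance: n_R = 1 − X; n_N = X; n_Q = X; n_I = 4.05 (inert).
Summing: n_T = 5.05 + X.
Mole fractions y_i = n_i/n_T; Kp = p_N p_Q / (p_R) with p_i = y_i·P.
Substituting and setting equal to 0.421 atm gives a polynomial in X; the root in (0,1) is X = 0.442.

X = 0.442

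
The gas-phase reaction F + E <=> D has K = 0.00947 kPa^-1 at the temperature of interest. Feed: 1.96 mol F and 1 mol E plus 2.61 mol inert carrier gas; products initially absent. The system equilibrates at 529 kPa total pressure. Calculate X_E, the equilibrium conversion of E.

Basis: 1 mol E initially; let X = conversion of E. Extent ξ = X.
Mole table: n_F = 1.96 − X; n_E = 1 − X; n_D = X; n_I = 2.61 (inert).
Total moles n_T = 5.57 − X.
Mole fractions y_i = n_i/n_T; K = p_D / (p_F p_E) with p_i = y_i·P.
This yields a degree-2 equation in X; solving on (0,1), X = 0.581.

X = 0.581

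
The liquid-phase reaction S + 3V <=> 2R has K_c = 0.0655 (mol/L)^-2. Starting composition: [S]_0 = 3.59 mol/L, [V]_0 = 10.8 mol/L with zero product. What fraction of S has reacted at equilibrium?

Let X = conversion of S; extent ξ = 3.59·X mol/L.
Concentrations: [S] = 3.59 − 3.59X; [V] = 10.8 − 10.8X; [R] = 7.18X.
K_c = [R]^2 / ([S] [V]^3).
Solving K_c = 0.0655 for X ∈ (0,1): X = 0.531.

X = 0.531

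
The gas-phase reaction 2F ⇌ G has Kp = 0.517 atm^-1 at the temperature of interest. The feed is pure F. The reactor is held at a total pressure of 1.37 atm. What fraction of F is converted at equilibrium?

Take 1 mol F as basis and let X be its fractional conversion, so ξ = 0.5X.
Mole table: n_F = 1 − X; n_G = 0.5X.
Summing: n_T = 1 − 0.5X.
Mole fractions y_i = n_i/n_T; Kp = p_G / (p_F^2) with p_i = y_i·P.
This yields a degree-2 equation in X; solving on (0,1), X = 0.489.

X = 0.489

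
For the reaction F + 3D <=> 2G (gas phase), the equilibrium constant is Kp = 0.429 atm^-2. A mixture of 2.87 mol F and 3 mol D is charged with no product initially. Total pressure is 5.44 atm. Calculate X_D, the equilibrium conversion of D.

Basis: 3 mol D initially; let X = conversion of D. Extent ξ = X.
Species balance: n_F = 2.87 − X; n_D = 3 − 3X; n_G = 2X.
n_T = Σnᵢ = 5.87 − 2X.
y_i = n_i/n_T, p_i = y_i·P. Kp = p_G^2 / (p_F p_D^3).
Equating to 0.429 atm^-2 and solving on 0 < X < 1: X = 0.643.

X = 0.643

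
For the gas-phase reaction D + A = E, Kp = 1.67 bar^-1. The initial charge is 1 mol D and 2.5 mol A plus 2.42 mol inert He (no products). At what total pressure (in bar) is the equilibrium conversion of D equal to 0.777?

P = 6.23 bar

Let X = conversion of D (basis 1 mol D); extent of reaction ξ = X.
At extent ξ: n_D = 1 − X; n_A = 2.5 − X; n_E = X; n_I = 2.42 (inert).
n_T = Σnᵢ = 5.92 − X.
Kp = p_E / (p_D p_A) with p_i = (n_i/n_T)·P.
At X = 0.777: the mole-fraction product g(X) = Π y_i^ν_i = 10.4. Since Kp = g(X)·P^{-1}, P = (g/Kp)^(1/1) = (10.4/1.67)^(1/1) = 6.23 bar.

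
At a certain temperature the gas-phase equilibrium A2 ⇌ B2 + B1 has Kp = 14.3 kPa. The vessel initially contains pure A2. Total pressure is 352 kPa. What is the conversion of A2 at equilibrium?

X = 0.198

Let X = conversion of A2 (basis 1 mol A2); extent of reaction ξ = X.
Mole table: n_A2 = 1 − X; n_B2 = X; n_B1 = X.
Total moles n_T = 1 + X.
y_i = n_i/n_T, p_i = y_i·P. Kp = p_B2 p_B1 / (p_A2).
Substituting and setting equal to 14.3 kPa gives a polynomial in X; the root in (0,1) is X = 0.198.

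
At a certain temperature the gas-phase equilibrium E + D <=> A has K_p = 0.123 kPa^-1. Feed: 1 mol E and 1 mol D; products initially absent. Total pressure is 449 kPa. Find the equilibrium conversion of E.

X = 0.867

Take 1 mol E as basis and let X be its fractional conversion, so ξ = X.
Mole table: n_E = 1 − X; n_D = 1 − X; n_A = X.
Total moles n_T = 2 − X.
With p_i = (n_i/n_T)P, K_p = p_A / (p_E p_D).
Setting this equal to 0.123 kPa^-1 and taking the physical root (0 < X < 1) gives X = 0.867.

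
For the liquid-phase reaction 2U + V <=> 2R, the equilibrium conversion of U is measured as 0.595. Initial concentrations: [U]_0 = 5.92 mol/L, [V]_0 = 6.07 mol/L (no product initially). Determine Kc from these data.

Let X = conversion of U.
Concentrations: [U] = 5.92 − 5.92X; [V] = 6.07 − 2.96X; [R] = 5.92X.
At X = 0.595: [U] = 2.4, [V] = 4.31, [R] = 3.52.
Kc = [R]^2 / ([U]^2 [V]) = 0.501 L/mol.

Kc = 0.501 L/mol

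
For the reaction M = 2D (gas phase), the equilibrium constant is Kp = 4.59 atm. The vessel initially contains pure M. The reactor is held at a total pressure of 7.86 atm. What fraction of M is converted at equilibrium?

Take 1 mol M as basis and let X be its fractional conversion, so ξ = X.
Species balance: n_M = 1 − X; n_D = 2X.
Total moles n_T = 1 + X.
With p_i = (n_i/n_T)P, Kp = p_D^2 / (p_M).
Substituting and setting equal to 4.59 atm gives a polynomial in X; the root in (0,1) is X = 0.357.

X = 0.357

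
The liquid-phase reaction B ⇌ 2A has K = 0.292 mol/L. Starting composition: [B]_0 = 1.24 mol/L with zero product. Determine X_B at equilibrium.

X = 0.215

Let X = conversion of B; extent ξ = 1.24·X mol/L.
Concentrations: [B] = 1.24 − 1.24X; [A] = 2.48X.
K = [A]^2 / ([B]).
Equating to 0.292 mol/L: the physical root is X = 0.215.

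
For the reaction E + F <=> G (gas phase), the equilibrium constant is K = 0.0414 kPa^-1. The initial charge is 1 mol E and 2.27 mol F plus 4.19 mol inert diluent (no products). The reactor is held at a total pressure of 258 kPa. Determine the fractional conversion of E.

X = 0.712

Basis: 1 mol E initially; let X = conversion of E. Extent ξ = X.
Mole table: n_E = 1 − X; n_F = 2.27 − X; n_G = X; n_I = 4.19 (inert).
Summing: n_T = 7.46 − X.
With p_i = (n_i/n_T)P, K = p_G / (p_E p_F).
This yields a degree-2 equation in X; solving on (0,1), X = 0.712.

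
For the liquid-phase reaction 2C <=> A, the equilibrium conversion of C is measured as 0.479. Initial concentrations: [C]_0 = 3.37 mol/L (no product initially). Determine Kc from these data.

Kc = 0.262 L/mol

Let X = conversion of C.
Concentrations: [C] = 3.37 − 3.37X; [A] = 1.69X.
At X = 0.479: [C] = 1.76, [A] = 0.807.
Kc = [A] / ([C]^2) = 0.262 L/mol.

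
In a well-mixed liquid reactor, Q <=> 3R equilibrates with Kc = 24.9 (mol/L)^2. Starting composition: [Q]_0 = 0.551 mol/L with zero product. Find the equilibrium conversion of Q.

Let X = conversion of Q; extent ξ = 0.551·X mol/L.
Concentrations: [Q] = 0.551 − 0.551X; [R] = 1.65X.
Kc = [R]^3 / ([Q]).
This equals 24.9 at X = 0.819 (the root in 0 < X < 1).

X = 0.819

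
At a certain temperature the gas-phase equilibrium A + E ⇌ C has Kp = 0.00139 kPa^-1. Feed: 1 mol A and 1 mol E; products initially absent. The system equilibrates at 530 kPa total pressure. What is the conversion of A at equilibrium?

Basis: 1 mol A initially; let X = conversion of A. Extent ξ = X.
Mole table: n_A = 1 − X; n_E = 1 − X; n_C = X.
Total moles n_T = 2 − X.
With p_i = (n_i/n_T)P, Kp = p_C / (p_A p_E).
This yields a degree-2 equation in X; solving on (0,1), X = 0.241.

X = 0.241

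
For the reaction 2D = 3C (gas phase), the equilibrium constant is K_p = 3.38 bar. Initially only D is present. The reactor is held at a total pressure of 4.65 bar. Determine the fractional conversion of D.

Basis: 1 mol D initially; let X = conversion of D. Extent ξ = 0.5X.
At extent ξ: n_D = 1 − X; n_C = 1.5X.
Total moles n_T = 1 + 0.5X.
y_i = n_i/n_T, p_i = y_i·P. K_p = p_C^3 / (p_D^2).
This yields a degree-3 equation in X; solving on (0,1), X = 0.437.

X = 0.437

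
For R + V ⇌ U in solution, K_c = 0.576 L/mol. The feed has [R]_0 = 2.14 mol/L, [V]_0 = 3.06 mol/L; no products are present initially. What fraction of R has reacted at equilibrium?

Let X = conversion of R; extent ξ = 2.14·X mol/L.
Concentrations: [R] = 2.14 − 2.14X; [V] = 3.06 − 2.14X; [U] = 2.14X.
K_c = [U] / ([R] [V]).
This equals 0.576 at X = 0.527 (the root in 0 < X < 1).

X = 0.527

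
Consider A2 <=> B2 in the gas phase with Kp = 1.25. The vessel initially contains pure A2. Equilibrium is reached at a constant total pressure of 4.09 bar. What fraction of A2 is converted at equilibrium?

X = 0.556

Let X = conversion of A2 (basis 1 mol A2); extent of reaction ξ = X.
Mole table: n_A2 = 1 − X; n_B2 = X.
n_T stays at 1 (no change in mole number).
With p_i = (n_i/n_T)P, Kp = p_B2 / (p_A2).
Equating to 1.25 and solving on 0 < X < 1: X = 0.556.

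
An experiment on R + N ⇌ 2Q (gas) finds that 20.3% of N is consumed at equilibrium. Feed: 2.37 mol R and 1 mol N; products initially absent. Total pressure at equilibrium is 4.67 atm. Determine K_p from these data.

Let X = conversion of N (basis 1 mol N); extent of reaction ξ = X.
Species balance: n_R = 2.37 − X; n_N = 1 − X; n_Q = 2X.
Total moles n_T = 3.37 (Δν = 0, constant).
At X = 0.203: n_R = 2.17, n_N = 0.797, n_Q = 0.406, n_T = 3.37.
p_i = (n_i/n_T)·P. K_p = p_Q^2 / (p_R p_N) = 0.0954.

K_p = 0.0954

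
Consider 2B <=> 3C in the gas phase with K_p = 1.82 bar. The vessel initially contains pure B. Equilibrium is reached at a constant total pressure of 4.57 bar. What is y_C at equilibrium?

y_C = 0.477

Basis: 1 mol B initially; let X = conversion of B. Extent ξ = 0.5X.
Moles: n_B = 1 − X; n_C = 1.5X.
Total moles n_T = 1 + 0.5X.
y_i = n_i/n_T, p_i = y_i·P. K_p = p_C^3 / (p_B^2).
This yields a degree-3 equation in X; solving on (0,1), X = 0.378.
Then n_C = 0.568, n_T = 1.19, so y_C = 0.477.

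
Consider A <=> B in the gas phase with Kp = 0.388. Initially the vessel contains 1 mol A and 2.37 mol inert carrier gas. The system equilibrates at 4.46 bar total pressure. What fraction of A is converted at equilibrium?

Let X = conversion of A (basis 1 mol A); extent of reaction ξ = X.
Mole table: n_A = 1 − X; n_B = X; n_I = 2.37 (inert).
Since Δν = 0, n_T = 3.37 throughout.
y_i = n_i/n_T, p_i = y_i·P. Kp = p_B / (p_A).
Setting this equal to 0.388 and taking the physical root (0 < X < 1) gives X = 0.280.

X = 0.280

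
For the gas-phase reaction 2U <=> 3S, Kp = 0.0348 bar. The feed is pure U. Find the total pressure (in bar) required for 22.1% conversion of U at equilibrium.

P = 0.644 bar

Let X = conversion of U (basis 1 mol U); extent of reaction ξ = 0.5X.
Species balance: n_U = 1 − X; n_S = 1.5X.
Total moles n_T = 1 + 0.5X.
Kp = p_S^3 / (p_U^2) with p_i = (n_i/n_T)·P.
At X = 0.221: the mole-fraction product g(X) = Π y_i^ν_i = 0.05406. Since Kp = g(X)·P^{1}, P = (Kp/g)^(1/1) = (0.0348/0.05406)^(1/1) = 0.644 bar.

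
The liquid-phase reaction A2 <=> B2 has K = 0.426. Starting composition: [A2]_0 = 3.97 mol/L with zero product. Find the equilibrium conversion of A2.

X = 0.299

Let X = conversion of A2; extent ξ = 3.97·X mol/L.
Concentrations: [A2] = 3.97 − 3.97X; [B2] = 3.97X.
K = [B2] / ([A2]).
Equating to 0.426: the physical root is X = 0.299.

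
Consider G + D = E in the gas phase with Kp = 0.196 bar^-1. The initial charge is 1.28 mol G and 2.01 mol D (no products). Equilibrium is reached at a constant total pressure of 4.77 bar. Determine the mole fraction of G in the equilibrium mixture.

y_G = 0.296

Basis: 1.28 mol G initially; let X = conversion of G. Extent ξ = 1.28X.
Species balance: n_G = 1.28 − 1.28X; n_D = 2.01 − 1.28X; n_E = 1.28X.
Summing: n_T = 3.29 − 1.28X.
y_i = n_i/n_T, p_i = y_i·P. Kp = p_E / (p_G p_D).
Equating to 0.196 bar^-1 and solving on 0 < X < 1: X = 0.340.
Then n_G = 0.845, n_T = 2.85, so y_G = 0.296.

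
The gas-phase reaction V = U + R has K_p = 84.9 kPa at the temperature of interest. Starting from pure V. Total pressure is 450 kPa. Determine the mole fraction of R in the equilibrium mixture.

Take 1 mol V as basis and let X be its fractional conversion, so ξ = X.
At extent ξ: n_V = 1 − X; n_U = X; n_R = X.
n_T = Σnᵢ = 1 + X.
y_i = n_i/n_T, p_i = y_i·P. K_p = p_U p_R / (p_V).
Substituting and setting equal to 84.9 kPa gives a polynomial in X; the root in (0,1) is X = 0.398.
Then n_R = 0.398, n_T = 1.4, so y_R = 0.285.

y_R = 0.285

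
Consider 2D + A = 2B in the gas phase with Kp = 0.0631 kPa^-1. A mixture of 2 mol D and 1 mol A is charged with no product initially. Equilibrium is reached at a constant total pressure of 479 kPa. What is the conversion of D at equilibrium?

Take 2 mol D as basis and let X be its fractional conversion, so ξ = X.
Mole table: n_D = 2 − 2X; n_A = 1 − X; n_B = 2X.
Summing: n_T = 3 − X.
Mole fractions y_i = n_i/n_T; Kp = p_B^2 / (p_D^2 p_A) with p_i = y_i·P.
Equating to 0.0631 kPa^-1 and solving on 0 < X < 1: X = 0.673.

X = 0.673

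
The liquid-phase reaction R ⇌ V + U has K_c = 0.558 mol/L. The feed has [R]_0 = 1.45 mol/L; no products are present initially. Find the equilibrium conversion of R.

X = 0.457

Let X = conversion of R; extent ξ = 1.45·X mol/L.
Concentrations: [R] = 1.45 − 1.45X; [V] = 1.45X; [U] = 1.45X.
K_c = [V] [U] / ([R]).
Equating to 0.558 mol/L: the physical root is X = 0.457.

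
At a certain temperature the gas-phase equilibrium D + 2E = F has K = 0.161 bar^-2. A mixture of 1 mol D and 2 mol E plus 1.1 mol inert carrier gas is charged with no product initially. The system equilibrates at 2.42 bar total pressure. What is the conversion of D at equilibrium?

Basis: 1 mol D initially; let X = conversion of D. Extent ξ = X.
Mole table: n_D = 1 − X; n_E = 2 − 2X; n_F = X; n_I = 1.1 (inert).
Summing: n_T = 4.1 − 2X.
Mole fractions y_i = n_i/n_T; K = p_F / (p_D p_E^2) with p_i = y_i·P.
Substituting and setting equal to 0.161 bar^-2 gives a polynomial in X; the root in (0,1) is X = 0.157.

X = 0.157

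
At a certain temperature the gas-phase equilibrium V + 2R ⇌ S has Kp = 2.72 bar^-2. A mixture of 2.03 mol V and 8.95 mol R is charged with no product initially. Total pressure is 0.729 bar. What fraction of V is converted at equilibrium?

Basis: 2.03 mol V initially; let X = conversion of V. Extent ξ = 2.03X.
Mole table: n_V = 2.03 − 2.03X; n_R = 8.95 − 4.06X; n_S = 2.03X.
n_T = Σnᵢ = 11 − 4.06X.
Mole fractions y_i = n_i/n_T; Kp = p_S / (p_V p_R^2) with p_i = y_i·P.
Substituting and setting equal to 2.72 bar^-2 gives a polynomial in X; the root in (0,1) is X = 0.466.

X = 0.466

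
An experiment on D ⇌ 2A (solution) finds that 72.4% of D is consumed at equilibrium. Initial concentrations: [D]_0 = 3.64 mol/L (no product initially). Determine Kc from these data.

Let X = conversion of D.
Concentrations: [D] = 3.64 − 3.64X; [A] = 7.28X.
At X = 0.724: [D] = 1, [A] = 5.27.
Kc = [A]^2 / ([D]) = 27.7 mol/L.

Kc = 27.7 mol/L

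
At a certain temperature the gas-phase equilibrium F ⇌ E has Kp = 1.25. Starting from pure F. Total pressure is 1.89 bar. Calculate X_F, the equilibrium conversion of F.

Let X = conversion of F (basis 1 mol F); extent of reaction ξ = X.
Mole table: n_F = 1 − X; n_E = X.
Since Δν = 0, n_T = 1 throughout.
Mole fractions y_i = n_i/n_T; Kp = p_E / (p_F) with p_i = y_i·P.
Equating to 1.25 and solving on 0 < X < 1: X = 0.556.

X = 0.556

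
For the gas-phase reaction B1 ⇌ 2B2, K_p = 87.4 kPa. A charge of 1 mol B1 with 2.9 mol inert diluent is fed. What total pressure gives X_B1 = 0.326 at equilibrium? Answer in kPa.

Let X = conversion of B1 (basis 1 mol B1); extent of reaction ξ = X.
Moles: n_B1 = 1 − X; n_B2 = 2X; n_I = 2.9 (inert).
Total moles n_T = 3.9 + X.
K_p = p_B2^2 / (p_B1) with p_i = (n_i/n_T)·P.
At X = 0.326: the mole-fraction product g(X) = Π y_i^ν_i = 0.1492. Since K_p = g(X)·P^{1}, P = (K_p/g)^(1/1) = (87.4/0.1492)^(1/1) = 586 kPa.

P = 586 kPa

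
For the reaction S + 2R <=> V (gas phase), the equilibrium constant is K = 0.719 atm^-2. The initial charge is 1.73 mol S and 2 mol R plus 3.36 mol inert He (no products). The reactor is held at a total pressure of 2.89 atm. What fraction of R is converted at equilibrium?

Take 2 mol R as basis and let X be its fractional conversion, so ξ = X.
Mole table: n_S = 1.73 − X; n_R = 2 − 2X; n_V = X; n_I = 3.36 (inert).
Summing: n_T = 7.09 − 2X.
y_i = n_i/n_T, p_i = y_i·P. K = p_V / (p_S p_R^2).
Setting this equal to 0.719 atm^-2 and taking the physical root (0 < X < 1) gives X = 0.347.

X = 0.347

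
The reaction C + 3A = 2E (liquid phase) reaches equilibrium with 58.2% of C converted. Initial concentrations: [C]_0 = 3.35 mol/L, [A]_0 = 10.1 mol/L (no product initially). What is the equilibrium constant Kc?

Let X = conversion of C.
Concentrations: [C] = 3.35 − 3.35X; [A] = 10.1 − 10.1X; [E] = 6.7X.
At X = 0.582: [C] = 1.4, [A] = 4.25, [E] = 3.9.
Kc = [E]^2 / ([C] [A]^3) = 0.141 (mol/L)^-2.

Kc = 0.141 (mol/L)^-2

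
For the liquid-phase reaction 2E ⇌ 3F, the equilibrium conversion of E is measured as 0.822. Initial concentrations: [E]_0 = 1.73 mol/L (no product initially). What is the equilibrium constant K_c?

K_c = 102 mol/L

Let X = conversion of E.
Concentrations: [E] = 1.73 − 1.73X; [F] = 2.59X.
At X = 0.822: [E] = 0.308, [F] = 2.13.
K_c = [F]^3 / ([E]^2) = 102 mol/L.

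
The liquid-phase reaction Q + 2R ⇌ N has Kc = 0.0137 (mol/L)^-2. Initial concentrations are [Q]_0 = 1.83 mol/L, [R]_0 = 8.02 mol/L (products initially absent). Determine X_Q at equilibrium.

X = 0.377

Let X = conversion of Q; extent ξ = 1.83·X mol/L.
Concentrations: [Q] = 1.83 − 1.83X; [R] = 8.02 − 3.66X; [N] = 1.83X.
Kc = [N] / ([Q] [R]^2).
Solving Kc = 0.0137 for X ∈ (0,1): X = 0.377.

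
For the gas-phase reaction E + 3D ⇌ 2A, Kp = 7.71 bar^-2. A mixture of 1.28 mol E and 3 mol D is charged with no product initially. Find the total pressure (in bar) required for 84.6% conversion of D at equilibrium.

Basis: 3 mol D initially; let X = conversion of D. Extent ξ = X.
Mole table: n_E = 1.28 − X; n_D = 3 − 3X; n_A = 2X.
Summing: n_T = 4.28 − 2X.
Kp = p_A^2 / (p_E p_D^3) with p_i = (n_i/n_T)·P.
At X = 0.846: the mole-fraction product g(X) = Π y_i^ν_i = 448. Since Kp = g(X)·P^{-2}, P = (g/Kp)^(1/2) = (448/7.71)^(1/2) = 7.62 bar.

P = 7.62 bar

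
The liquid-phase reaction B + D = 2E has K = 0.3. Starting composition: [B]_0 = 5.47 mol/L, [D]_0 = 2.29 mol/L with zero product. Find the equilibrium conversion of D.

X = 0.324

Let X = conversion of D; extent ξ = 2.29·X mol/L.
Concentrations: [B] = 5.47 − 2.29X; [D] = 2.29 − 2.29X; [E] = 4.58X.
K = [E]^2 / ([B] [D]).
Setting equal to 0.3 and solving for X on (0,1) gives X = 0.324.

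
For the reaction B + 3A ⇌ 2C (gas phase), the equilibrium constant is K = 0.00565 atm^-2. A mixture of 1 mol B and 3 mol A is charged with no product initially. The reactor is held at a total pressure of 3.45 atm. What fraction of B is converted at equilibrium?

Basis: 1 mol B initially; let X = conversion of B. Extent ξ = X.
Species balance: n_B = 1 − X; n_A = 3 − 3X; n_C = 2X.
Summing: n_T = 4 − 2X.
With p_i = (n_i/n_T)P, K = p_C^2 / (p_B p_A^3).
This yields a degree-4 equation in X; solving on (0,1), X = 0.135.

X = 0.135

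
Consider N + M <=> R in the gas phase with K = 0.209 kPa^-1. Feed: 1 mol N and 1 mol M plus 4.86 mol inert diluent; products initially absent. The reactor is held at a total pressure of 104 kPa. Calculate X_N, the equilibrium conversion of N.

Basis: 1 mol N initially; let X = conversion of N. Extent ξ = X.
Moles: n_N = 1 − X; n_M = 1 − X; n_R = X; n_I = 4.86 (inert).
Total moles n_T = 6.86 − X.
Mole fractions y_i = n_i/n_T; K = p_R / (p_N p_M) with p_i = y_i·P.
Substituting and setting equal to 0.209 kPa^-1 gives a polynomial in X; the root in (0,1) is X = 0.588.

X = 0.588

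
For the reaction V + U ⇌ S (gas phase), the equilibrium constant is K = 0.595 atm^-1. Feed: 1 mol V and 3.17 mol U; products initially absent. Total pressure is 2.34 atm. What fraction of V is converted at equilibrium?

Take 1 mol V as basis and let X be its fractional conversion, so ξ = X.
Mole table: n_V = 1 − X; n_U = 3.17 − X; n_S = X.
Total moles n_T = 4.17 − X.
y_i = n_i/n_T, p_i = y_i·P. K = p_S / (p_V p_U).
Equating to 0.595 atm^-1 and solving on 0 < X < 1: X = 0.503.

X = 0.503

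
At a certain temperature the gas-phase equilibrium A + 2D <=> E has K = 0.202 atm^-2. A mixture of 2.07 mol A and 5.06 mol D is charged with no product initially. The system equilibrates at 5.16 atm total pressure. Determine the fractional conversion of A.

X = 0.617

Let X = conversion of A (basis 2.07 mol A); extent of reaction ξ = 2.07X.
Species balance: n_A = 2.07 − 2.07X; n_D = 5.06 − 4.14X; n_E = 2.07X.
n_T = Σnᵢ = 7.13 − 4.14X.
Mole fractions y_i = n_i/n_T; K = p_E / (p_A p_D^2) with p_i = y_i·P.
Substituting and setting equal to 0.202 atm^-2 gives a polynomial in X; the root in (0,1) is X = 0.617.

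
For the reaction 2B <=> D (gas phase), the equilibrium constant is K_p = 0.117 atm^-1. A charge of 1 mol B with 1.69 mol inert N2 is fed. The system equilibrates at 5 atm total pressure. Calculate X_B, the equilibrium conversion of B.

X = 0.254

Basis: 1 mol B initially; let X = conversion of B. Extent ξ = 0.5X.
At extent ξ: n_B = 1 − X; n_D = 0.5X; n_I = 1.69 (inert).
Total moles n_T = 2.69 − 0.5X.
Mole fractions y_i = n_i/n_T; K_p = p_D / (p_B^2) with p_i = y_i·P.
This yields a degree-2 equation in X; solving on (0,1), X = 0.254.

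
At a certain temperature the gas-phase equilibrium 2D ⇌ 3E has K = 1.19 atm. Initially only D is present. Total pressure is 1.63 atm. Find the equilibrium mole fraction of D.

Take 1 mol D as basis and let X be its fractional conversion, so ξ = 0.5X.
Species balance: n_D = 1 − X; n_E = 1.5X.
Summing: n_T = 1 + 0.5X.
With p_i = (n_i/n_T)P, K = p_E^3 / (p_D^2).
Setting this equal to 1.19 atm and taking the physical root (0 < X < 1) gives X = 0.437.
Then n_D = 0.563, n_T = 1.22, so y_D = 0.462.

y_D = 0.462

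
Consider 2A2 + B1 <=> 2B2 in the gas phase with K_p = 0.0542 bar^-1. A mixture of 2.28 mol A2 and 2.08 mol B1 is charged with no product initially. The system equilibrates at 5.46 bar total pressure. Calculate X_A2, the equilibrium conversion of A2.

Take 2.28 mol A2 as basis and let X be its fractional conversion, so ξ = 1.14X.
At extent ξ: n_A2 = 2.28 − 2.28X; n_B1 = 2.08 − 1.14X; n_B2 = 2.28X.
n_T = Σnᵢ = 4.36 − 1.14X.
Mole fractions y_i = n_i/n_T; K_p = p_B2^2 / (p_A2^2 p_B1) with p_i = y_i·P.
Equating to 0.0542 bar^-1 and solving on 0 < X < 1: X = 0.265.

X = 0.265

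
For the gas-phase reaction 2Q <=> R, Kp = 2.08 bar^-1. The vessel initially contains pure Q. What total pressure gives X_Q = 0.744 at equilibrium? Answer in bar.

P = 1.71 bar

Basis: 1 mol Q initially; let X = conversion of Q. Extent ξ = 0.5X.
At extent ξ: n_Q = 1 − X; n_R = 0.5X.
n_T = Σnᵢ = 1 − 0.5X.
Kp = p_R / (p_Q^2) with p_i = (n_i/n_T)·P.
At X = 0.744: the mole-fraction product g(X) = Π y_i^ν_i = 3.565. Since Kp = g(X)·P^{-1}, P = (g/Kp)^(1/1) = (3.565/2.08)^(1/1) = 1.71 bar.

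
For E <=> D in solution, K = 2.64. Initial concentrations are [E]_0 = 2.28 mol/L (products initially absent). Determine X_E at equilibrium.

X = 0.725

Let X = conversion of E; extent ξ = 2.28·X mol/L.
Concentrations: [E] = 2.28 − 2.28X; [D] = 2.28X.
K = [D] / ([E]).
Setting equal to 2.64 and solving for X on (0,1) gives X = 0.725.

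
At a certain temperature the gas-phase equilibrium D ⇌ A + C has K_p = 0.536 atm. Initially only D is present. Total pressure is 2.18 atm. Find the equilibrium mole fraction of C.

y_C = 0.308

Basis: 1 mol D initially; let X = conversion of D. Extent ξ = X.
Moles: n_D = 1 − X; n_A = X; n_C = X.
Summing: n_T = 1 + X.
With p_i = (n_i/n_T)P, K_p = p_A p_C / (p_D).
Substituting and setting equal to 0.536 atm gives a polynomial in X; the root in (0,1) is X = 0.444.
Then n_C = 0.444, n_T = 1.44, so y_C = 0.308.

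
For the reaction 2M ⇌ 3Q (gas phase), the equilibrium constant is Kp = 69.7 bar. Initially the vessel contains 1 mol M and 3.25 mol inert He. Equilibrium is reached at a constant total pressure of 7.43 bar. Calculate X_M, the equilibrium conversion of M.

Take 1 mol M as basis and let X be its fractional conversion, so ξ = 0.5X.
Mole table: n_M = 1 − X; n_Q = 1.5X; n_I = 3.25 (inert).
Total moles n_T = 4.25 + 0.5X.
Mole fractions y_i = n_i/n_T; Kp = p_Q^3 / (p_M^2) with p_i = y_i·P.
Equating to 69.7 bar and solving on 0 < X < 1: X = 0.801.

X = 0.801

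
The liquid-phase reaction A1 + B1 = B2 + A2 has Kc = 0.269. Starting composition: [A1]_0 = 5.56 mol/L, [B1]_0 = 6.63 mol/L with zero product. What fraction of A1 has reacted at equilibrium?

X = 0.372

Let X = conversion of A1; extent ξ = 5.56·X mol/L.
Concentrations: [A1] = 5.56 − 5.56X; [B1] = 6.63 − 5.56X; [B2] = 5.56X; [A2] = 5.56X.
Kc = [B2] [A2] / ([A1] [B1]).
This equals 0.269 at X = 0.372 (the root in 0 < X < 1).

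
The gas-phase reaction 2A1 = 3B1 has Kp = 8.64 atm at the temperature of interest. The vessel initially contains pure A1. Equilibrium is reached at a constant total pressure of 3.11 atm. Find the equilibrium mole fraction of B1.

y_B1 = 0.671

Let X = conversion of A1 (basis 1 mol A1); extent of reaction ξ = 0.5X.
At extent ξ: n_A1 = 1 − X; n_B1 = 1.5X.
n_T = Σnᵢ = 1 + 0.5X.
Mole fractions y_i = n_i/n_T; Kp = p_B1^3 / (p_A1^2) with p_i = y_i·P.
Setting this equal to 8.64 atm and taking the physical root (0 < X < 1) gives X = 0.576.
Then n_B1 = 0.864, n_T = 1.29, so y_B1 = 0.671.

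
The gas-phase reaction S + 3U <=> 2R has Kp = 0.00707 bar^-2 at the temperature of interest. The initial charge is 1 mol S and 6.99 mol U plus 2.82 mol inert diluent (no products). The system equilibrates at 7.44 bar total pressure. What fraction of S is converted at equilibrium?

X = 0.358

Let X = conversion of S (basis 1 mol S); extent of reaction ξ = X.
Mole table: n_S = 1 − X; n_U = 6.99 − 3X; n_R = 2X; n_I = 2.82 (inert).
Summing: n_T = 10.8 − 2X.
Mole fractions y_i = n_i/n_T; Kp = p_R^2 / (p_S p_U^3) with p_i = y_i·P.
Substituting and setting equal to 0.00707 bar^-2 gives a polynomial in X; the root in (0,1) is X = 0.358.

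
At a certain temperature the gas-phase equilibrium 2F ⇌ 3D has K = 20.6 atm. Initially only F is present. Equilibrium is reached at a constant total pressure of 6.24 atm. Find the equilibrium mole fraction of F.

Let X = conversion of F (basis 1 mol F); extent of reaction ξ = 0.5X.
At extent ξ: n_F = 1 − X; n_D = 1.5X.
n_T = Σnᵢ = 1 + 0.5X.
y_i = n_i/n_T, p_i = y_i·P. K = p_D^3 / (p_F^2).
Equating to 20.6 atm and solving on 0 < X < 1: X = 0.594.
Then n_F = 0.406, n_T = 1.3, so y_F = 0.313.

y_F = 0.313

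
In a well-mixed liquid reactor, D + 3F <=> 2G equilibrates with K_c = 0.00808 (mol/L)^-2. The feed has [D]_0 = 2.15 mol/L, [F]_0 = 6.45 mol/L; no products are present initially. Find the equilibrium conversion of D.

X = 0.269

Let X = conversion of D; extent ξ = 2.15·X mol/L.
Concentrations: [D] = 2.15 − 2.15X; [F] = 6.45 − 6.45X; [G] = 4.3X.
K_c = [G]^2 / ([D] [F]^3).
Equating to 0.00808 (mol/L)^-2: the physical root is X = 0.269.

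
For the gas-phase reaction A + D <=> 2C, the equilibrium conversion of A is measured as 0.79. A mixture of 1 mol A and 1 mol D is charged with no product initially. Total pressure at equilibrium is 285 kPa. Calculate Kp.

Kp = 56.6

Let X = conversion of A (basis 1 mol A); extent of reaction ξ = X.
Mole table: n_A = 1 − X; n_D = 1 − X; n_C = 2X.
Total moles n_T = 2 (Δν = 0, constant).
At X = 0.79: n_A = 0.21, n_D = 0.21, n_C = 1.58, n_T = 2.
p_i = (n_i/n_T)·P. Kp = p_C^2 / (p_A p_D) = 56.6.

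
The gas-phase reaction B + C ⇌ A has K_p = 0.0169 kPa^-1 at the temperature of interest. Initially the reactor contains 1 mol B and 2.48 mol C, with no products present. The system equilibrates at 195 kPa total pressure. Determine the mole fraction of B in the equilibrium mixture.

Take 1 mol B as basis and let X be its fractional conversion, so ξ = X.
Mole table: n_B = 1 − X; n_C = 2.48 − X; n_A = X.
Total moles n_T = 3.48 − X.
With p_i = (n_i/n_T)P, K_p = p_A / (p_B p_C).
Setting this equal to 0.0169 kPa^-1 and taking the physical root (0 < X < 1) gives X = 0.679.
Then n_B = 0.321, n_T = 2.8, so y_B = 0.114.

y_B = 0.114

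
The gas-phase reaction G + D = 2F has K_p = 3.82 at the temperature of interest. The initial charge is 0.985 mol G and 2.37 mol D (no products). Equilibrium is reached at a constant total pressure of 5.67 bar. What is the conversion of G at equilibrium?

Take 0.985 mol G as basis and let X be its fractional conversion, so ξ = 0.985X.
At extent ξ: n_G = 0.985 − 0.985X; n_D = 2.37 − 0.985X; n_F = 1.97X.
Total moles n_T = 3.35 (Δν = 0, constant).
y_i = n_i/n_T, p_i = y_i·P. K_p = p_F^2 / (p_G p_D).
Setting this equal to 3.82 and taking the physical root (0 < X < 1) gives X = 0.700.

X = 0.700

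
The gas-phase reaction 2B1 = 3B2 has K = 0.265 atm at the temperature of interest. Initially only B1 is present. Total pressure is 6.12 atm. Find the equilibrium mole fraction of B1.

Let X = conversion of B1 (basis 1 mol B1); extent of reaction ξ = 0.5X.
At extent ξ: n_B1 = 1 − X; n_B2 = 1.5X.
n_T = Σnᵢ = 1 + 0.5X.
With p_i = (n_i/n_T)P, K = p_B2^3 / (p_B1^2).
Setting this equal to 0.265 atm and taking the physical root (0 < X < 1) gives X = 0.207.
Then n_B1 = 0.793, n_T = 1.1, so y_B1 = 0.718.

y_B1 = 0.718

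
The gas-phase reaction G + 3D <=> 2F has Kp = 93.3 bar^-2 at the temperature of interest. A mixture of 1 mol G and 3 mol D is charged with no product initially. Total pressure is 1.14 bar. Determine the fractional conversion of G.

X = 0.744

Take 1 mol G as basis and let X be its fractional conversion, so ξ = X.
Mole table: n_G = 1 − X; n_D = 3 − 3X; n_F = 2X.
n_T = Σnᵢ = 4 − 2X.
Mole fractions y_i = n_i/n_T; Kp = p_F^2 / (p_G p_D^3) with p_i = y_i·P.
This yields a degree-4 equation in X; solving on (0,1), X = 0.744.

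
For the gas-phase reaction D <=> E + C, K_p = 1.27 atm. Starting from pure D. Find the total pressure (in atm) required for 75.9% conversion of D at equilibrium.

Basis: 1 mol D initially; let X = conversion of D. Extent ξ = X.
Mole table: n_D = 1 − X; n_E = X; n_C = X.
Total moles n_T = 1 + X.
K_p = p_E p_C / (p_D) with p_i = (n_i/n_T)·P.
At X = 0.759: the mole-fraction product g(X) = Π y_i^ν_i = 1.359. Since K_p = g(X)·P^{1}, P = (K_p/g)^(1/1) = (1.27/1.359)^(1/1) = 0.935 atm.

P = 0.935 atm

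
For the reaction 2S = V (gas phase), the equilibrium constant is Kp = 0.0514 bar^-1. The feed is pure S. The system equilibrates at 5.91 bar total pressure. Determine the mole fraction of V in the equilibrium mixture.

y_V = 0.196

Basis: 1 mol S initially; let X = conversion of S. Extent ξ = 0.5X.
Moles: n_S = 1 − X; n_V = 0.5X.
Total moles n_T = 1 − 0.5X.
y_i = n_i/n_T, p_i = y_i·P. Kp = p_V / (p_S^2).
Substituting and setting equal to 0.0514 bar^-1 gives a polynomial in X; the root in (0,1) is X = 0.328.
Then n_V = 0.164, n_T = 0.836, so y_V = 0.196.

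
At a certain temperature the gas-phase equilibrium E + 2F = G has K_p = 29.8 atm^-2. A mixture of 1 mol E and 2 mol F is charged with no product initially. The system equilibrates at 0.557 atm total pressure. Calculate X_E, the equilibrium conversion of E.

X = 0.628

Take 1 mol E as basis and let X be its fractional conversion, so ξ = X.
Moles: n_E = 1 − X; n_F = 2 − 2X; n_G = X.
n_T = Σnᵢ = 3 − 2X.
y_i = n_i/n_T, p_i = y_i·P. K_p = p_G / (p_E p_F^2).
Setting this equal to 29.8 atm^-2 and taking the physical root (0 < X < 1) gives X = 0.628.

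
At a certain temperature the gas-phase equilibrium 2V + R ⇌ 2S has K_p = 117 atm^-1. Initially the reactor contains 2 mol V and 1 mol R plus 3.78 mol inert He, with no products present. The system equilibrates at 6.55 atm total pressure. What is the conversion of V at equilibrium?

Take 2 mol V as basis and let X be its fractional conversion, so ξ = X.
Species balance: n_V = 2 − 2X; n_R = 1 − X; n_S = 2X; n_I = 3.78 (inert).
Summing: n_T = 6.78 − X.
Mole fractions y_i = n_i/n_T; K_p = p_S^2 / (p_V^2 p_R) with p_i = y_i·P.
This yields a degree-3 equation in X; solving on (0,1), X = 0.826.

X = 0.826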